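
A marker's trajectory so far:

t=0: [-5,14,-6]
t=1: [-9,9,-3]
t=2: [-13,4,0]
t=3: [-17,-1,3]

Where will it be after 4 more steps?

The position changes by [-4,-5,+3] every step.
step 4: [-17,-1,3] + [-4,-5,+3] → [-21,-6,6]
step 5: [-21,-6,6] + [-4,-5,+3] → [-25,-11,9]
step 6: [-25,-11,9] + [-4,-5,+3] → [-29,-16,12]
step 7: [-29,-16,12] + [-4,-5,+3] → [-33,-21,15]

[-33,-21,15]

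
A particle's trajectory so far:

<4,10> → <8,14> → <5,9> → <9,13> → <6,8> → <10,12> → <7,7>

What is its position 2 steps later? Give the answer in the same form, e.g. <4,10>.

Differencing gives <+4,+4>, <-3,-5>, <+4,+4>, <-3,-5>, <+4,+4>, <-3,-5>. This is the pattern <+4,+4>, <-3,-5> repeated.
step 7: apply <+4,+4> → <11,11>
step 8: apply <-3,-5> → <8,6>

<8,6>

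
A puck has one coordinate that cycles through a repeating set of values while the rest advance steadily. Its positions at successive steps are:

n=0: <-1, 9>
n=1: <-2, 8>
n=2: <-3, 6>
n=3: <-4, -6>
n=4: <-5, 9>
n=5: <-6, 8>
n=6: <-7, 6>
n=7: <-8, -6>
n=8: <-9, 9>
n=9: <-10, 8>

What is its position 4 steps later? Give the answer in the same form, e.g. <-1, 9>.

First: linear, -1 per step → -14 at step 13.
Second: cycles through 9, 8, 6, -6 every 4 steps. Step 13 lands at position 1 of the cycle → 8.

<-14, 8>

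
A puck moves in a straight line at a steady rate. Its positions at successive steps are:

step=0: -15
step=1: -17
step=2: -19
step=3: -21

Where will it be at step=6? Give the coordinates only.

The position changes by -2 every step.
step 4: -21 − 2 → -23
step 5: -23 − 2 → -25
step 6: -25 − 2 → -27

-27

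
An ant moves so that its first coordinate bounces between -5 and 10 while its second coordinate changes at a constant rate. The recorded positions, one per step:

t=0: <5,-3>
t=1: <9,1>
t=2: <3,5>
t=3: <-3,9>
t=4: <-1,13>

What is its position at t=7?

The first coordinate reflects between -5 and 10, moving 6 per step.
  step 5: -1 → 5
  step 6: 5 → 9
  step 7: 9 → 3
The second coordinate changes by +4 each step: at step 7 it is 25.

<3,25>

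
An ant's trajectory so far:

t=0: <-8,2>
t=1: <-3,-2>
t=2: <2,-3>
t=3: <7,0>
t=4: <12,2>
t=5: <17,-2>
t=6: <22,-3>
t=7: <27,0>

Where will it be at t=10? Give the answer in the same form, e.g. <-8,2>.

<42,-3>

First: linear, +5 per step → 42 at step 10.
Second: cycles through 2, -2, -3, 0 every 4 steps. Step 10 lands at position 2 of the cycle → -3.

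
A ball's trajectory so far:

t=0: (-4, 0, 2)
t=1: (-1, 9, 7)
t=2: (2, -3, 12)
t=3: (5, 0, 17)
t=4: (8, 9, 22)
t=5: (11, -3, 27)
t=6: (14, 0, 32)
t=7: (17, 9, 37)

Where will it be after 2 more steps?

(23, 0, 47)

The first coordinate changes by +3 each step, so at step 9 it is -4 + 9·(3) = 23.
The second coordinate repeats the cycle [0, 9, -3] with period 3; step 9 mod 3 = 0, giving 0.
The third coordinate changes by +5 each step, so at step 9 it is 2 + 9·(5) = 47.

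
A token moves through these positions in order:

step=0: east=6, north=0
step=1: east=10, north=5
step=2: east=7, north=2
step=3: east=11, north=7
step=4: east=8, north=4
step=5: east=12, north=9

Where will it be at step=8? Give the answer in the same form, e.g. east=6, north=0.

Step-to-step displacements: (+4, +5), (-3, -3), (+4, +5), (-3, -3), (+4, +5) — a repeating cycle of length 2.
step 6: apply (-3, -3) → east=9, north=6
step 7: apply (+4, +5) → east=13, north=11
step 8: apply (-3, -3) → east=10, north=8

east=10, north=8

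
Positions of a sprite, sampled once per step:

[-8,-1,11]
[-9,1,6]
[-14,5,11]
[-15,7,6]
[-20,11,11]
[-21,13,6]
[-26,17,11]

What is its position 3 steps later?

Differencing gives [-1,+2,-5], [-5,+4,+5], [-1,+2,-5], [-5,+4,+5], [-1,+2,-5], [-5,+4,+5]. This is the pattern [-1,+2,-5], [-5,+4,+5] repeated.
step 7: apply [-1,+2,-5] → [-27,19,6]
step 8: apply [-5,+4,+5] → [-32,23,11]
step 9: apply [-1,+2,-5] → [-33,25,6]

[-33,25,6]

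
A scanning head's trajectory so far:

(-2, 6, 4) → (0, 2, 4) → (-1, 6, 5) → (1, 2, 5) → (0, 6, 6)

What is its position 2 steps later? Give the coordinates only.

The moves between consecutive positions are (+2, -4, +0), (-1, +4, +1), (+2, -4, +0), (-1, +4, +1); they repeat the 2-cycle [(+2, -4, +0), (-1, +4, +1)].
step 5: apply (+2, -4, +0) → (2, 2, 6)
step 6: apply (-1, +4, +1) → (1, 6, 7)

(1, 6, 7)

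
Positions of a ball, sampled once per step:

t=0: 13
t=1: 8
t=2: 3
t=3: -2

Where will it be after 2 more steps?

-12

Each step adds -5 to the position.
step 4: -2 − 5 → -7
step 5: -7 − 5 → -12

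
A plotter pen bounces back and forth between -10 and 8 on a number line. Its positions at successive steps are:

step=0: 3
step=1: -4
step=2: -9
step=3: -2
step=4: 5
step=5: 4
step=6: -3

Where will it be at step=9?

The value reflects between -10 and 8, moving 7 per step.
  step 7: -3 → -10
  step 8: -10 → -3
  step 9: -3 → 4

4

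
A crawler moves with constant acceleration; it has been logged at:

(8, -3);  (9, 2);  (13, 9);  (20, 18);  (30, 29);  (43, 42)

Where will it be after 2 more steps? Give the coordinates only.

Successive displacements: (+1, +5), (+4, +7), (+7, +9), (+10, +11), (+13, +13) — each changes by (+3, +2).
step 6: (43, 42) + (+16, +15) → (59, 57)
step 7: (59, 57) + (+19, +17) → (78, 74)

(78, 74)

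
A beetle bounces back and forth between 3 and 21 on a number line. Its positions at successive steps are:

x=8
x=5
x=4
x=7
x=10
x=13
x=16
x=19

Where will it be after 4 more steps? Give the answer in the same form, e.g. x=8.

The value travels 3 per step and bounces off the walls at 3 and 21.
  step 8: 19 → 20
  step 9: 20 → 17
  step 10: 17 → 14
  step 11: 14 → 11

x=11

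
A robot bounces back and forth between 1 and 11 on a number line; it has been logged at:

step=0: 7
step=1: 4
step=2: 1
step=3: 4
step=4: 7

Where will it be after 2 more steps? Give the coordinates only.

9

The value reflects between 1 and 11, moving 3 per step.
  step 5: 7 → 10
  step 6: 10 → 9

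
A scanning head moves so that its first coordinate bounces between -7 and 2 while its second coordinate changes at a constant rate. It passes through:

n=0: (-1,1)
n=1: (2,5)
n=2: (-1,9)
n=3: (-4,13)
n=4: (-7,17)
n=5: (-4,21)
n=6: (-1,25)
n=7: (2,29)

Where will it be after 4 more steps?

(-4,45)

The first coordinate reflects between -7 and 2, moving 3 per step.
  step 8: 2 → -1
  step 9: -1 → -4
  step 10: -4 → -7
  step 11: -7 → -4
The second coordinate changes by +4 each step: at step 11 it is 45.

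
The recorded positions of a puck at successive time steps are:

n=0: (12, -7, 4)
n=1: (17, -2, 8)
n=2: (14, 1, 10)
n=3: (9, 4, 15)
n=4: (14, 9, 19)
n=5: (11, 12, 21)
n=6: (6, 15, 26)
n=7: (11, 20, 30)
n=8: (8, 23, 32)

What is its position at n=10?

Step-to-step displacements: (+5, +5, +4), (-3, +3, +2), (-5, +3, +5), (+5, +5, +4), (-3, +3, +2), (-5, +3, +5), (+5, +5, +4), (-3, +3, +2) — a repeating cycle of length 3.
step 9: apply (-5, +3, +5) → (3, 26, 37)
step 10: apply (+5, +5, +4) → (8, 31, 41)

(8, 31, 41)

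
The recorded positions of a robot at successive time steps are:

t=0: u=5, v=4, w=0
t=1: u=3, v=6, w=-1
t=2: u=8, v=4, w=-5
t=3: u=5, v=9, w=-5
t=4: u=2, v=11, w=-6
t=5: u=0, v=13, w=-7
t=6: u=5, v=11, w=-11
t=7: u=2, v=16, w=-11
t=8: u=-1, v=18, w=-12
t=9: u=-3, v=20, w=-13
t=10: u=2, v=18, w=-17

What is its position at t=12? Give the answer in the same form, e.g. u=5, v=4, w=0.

u=-4, v=25, w=-18

Step-to-step displacements: (-2, +2, -1), (+5, -2, -4), (-3, +5, +0), (-3, +2, -1), (-2, +2, -1), (+5, -2, -4), (-3, +5, +0), (-3, +2, -1), (-2, +2, -1), (+5, -2, -4) — a repeating cycle of length 4.
step 11: apply (-3, +5, +0) → u=-1, v=23, w=-17
step 12: apply (-3, +2, -1) → u=-4, v=25, w=-18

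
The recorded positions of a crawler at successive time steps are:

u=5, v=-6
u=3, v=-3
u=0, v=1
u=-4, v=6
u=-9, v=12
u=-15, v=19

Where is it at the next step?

u=-22, v=27

Successive displacements: (-2,+3), (-3,+4), (-4,+5), (-5,+6), (-6,+7) — each changes by (-1,+1).
step 6: u=-15, v=19 + (-7,+8) → u=-22, v=27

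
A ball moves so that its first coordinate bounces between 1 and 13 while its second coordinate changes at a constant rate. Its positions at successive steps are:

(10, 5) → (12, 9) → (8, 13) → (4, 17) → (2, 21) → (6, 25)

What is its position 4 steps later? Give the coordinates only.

The first coordinate reflects between 1 and 13, moving 4 per step.
  step 6: 6 → 10
  step 7: 10 → 12
  step 8: 12 → 8
  step 9: 8 → 4
The second coordinate changes by +4 each step: at step 9 it is 41.

(4, 41)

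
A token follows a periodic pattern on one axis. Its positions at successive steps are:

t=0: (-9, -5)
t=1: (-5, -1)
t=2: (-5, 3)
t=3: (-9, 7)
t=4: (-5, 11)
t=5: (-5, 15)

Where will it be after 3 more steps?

The first coordinate repeats the cycle [-9, -5, -5] with period 3; step 8 mod 3 = 2, giving -5.
The second coordinate changes by +4 each step, so at step 8 it is -5 + 8·(4) = 27.

(-5, 27)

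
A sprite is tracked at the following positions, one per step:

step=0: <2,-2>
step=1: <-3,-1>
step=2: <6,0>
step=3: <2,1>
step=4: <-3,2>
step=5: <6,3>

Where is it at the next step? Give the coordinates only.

<2,4>

First: cycles through 2, -3, 6 every 3 steps. Step 6 lands at position 0 of the cycle → 2.
Second: linear, +1 per step → 4 at step 6.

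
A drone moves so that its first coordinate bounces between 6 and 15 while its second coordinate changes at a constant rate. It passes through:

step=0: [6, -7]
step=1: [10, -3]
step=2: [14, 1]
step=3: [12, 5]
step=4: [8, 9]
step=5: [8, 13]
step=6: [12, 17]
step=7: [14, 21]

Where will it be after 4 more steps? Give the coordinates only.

[14, 37]

The first coordinate travels 4 per step and bounces off the walls at 6 and 15.
  step 8: 14 → 10
  step 9: 10 → 6
  step 10: 6 → 10
  step 11: 10 → 14
The second coordinate changes by +4 each step: at step 11 it is 37.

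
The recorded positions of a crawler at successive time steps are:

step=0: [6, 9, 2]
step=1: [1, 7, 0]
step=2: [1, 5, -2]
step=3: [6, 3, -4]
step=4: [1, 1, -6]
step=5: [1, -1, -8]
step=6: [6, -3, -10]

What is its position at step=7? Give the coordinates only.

The first coordinate repeats the cycle [6, 1, 1] with period 3; step 7 mod 3 = 1, giving 1.
The second coordinate changes by -2 each step, so at step 7 it is 9 + 7·(-2) = -5.
The third coordinate changes by -2 each step, so at step 7 it is 2 + 7·(-2) = -12.

[1, -5, -12]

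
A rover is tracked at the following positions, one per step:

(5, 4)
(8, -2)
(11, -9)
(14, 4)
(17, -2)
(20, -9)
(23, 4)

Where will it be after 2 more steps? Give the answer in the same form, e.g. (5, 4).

(29, -9)

First: linear, +3 per step → 29 at step 8.
Second: cycles through 4, -2, -9 every 3 steps. Step 8 lands at position 2 of the cycle → -9.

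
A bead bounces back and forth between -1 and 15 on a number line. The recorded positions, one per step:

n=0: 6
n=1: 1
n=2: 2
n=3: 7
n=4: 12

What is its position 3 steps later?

The value travels 5 per step and bounces off the walls at -1 and 15.
  step 5: 12 → 13
  step 6: 13 → 8
  step 7: 8 → 3

3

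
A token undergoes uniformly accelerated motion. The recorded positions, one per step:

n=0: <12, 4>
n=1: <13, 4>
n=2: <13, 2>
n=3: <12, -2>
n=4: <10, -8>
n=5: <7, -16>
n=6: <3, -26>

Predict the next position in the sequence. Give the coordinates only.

Successive displacements: <+1, +0>, <+0, -2>, <-1, -4>, <-2, -6>, <-3, -8>, <-4, -10> — each changes by <-1, -2>.
step 7: <3, -26> + <-5, -12> → <-2, -38>

<-2, -38>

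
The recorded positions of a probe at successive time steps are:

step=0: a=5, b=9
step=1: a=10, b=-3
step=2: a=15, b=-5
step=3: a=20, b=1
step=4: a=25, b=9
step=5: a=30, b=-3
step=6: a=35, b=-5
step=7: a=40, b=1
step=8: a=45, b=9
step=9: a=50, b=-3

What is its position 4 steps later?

A: linear, +5 per step → 70 at step 13.
B: cycles through 9, -3, -5, 1 every 4 steps. Step 13 lands at position 1 of the cycle → -3.

a=70, b=-3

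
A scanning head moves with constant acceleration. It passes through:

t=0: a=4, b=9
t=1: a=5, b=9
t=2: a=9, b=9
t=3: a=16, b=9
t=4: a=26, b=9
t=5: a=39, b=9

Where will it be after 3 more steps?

Successive displacements: (+1, +0), (+4, +0), (+7, +0), (+10, +0), (+13, +0) — each changes by (+3, +0).
step 6: a=39, b=9 + (+16, +0) → a=55, b=9
step 7: a=55, b=9 + (+19, +0) → a=74, b=9
step 8: a=74, b=9 + (+22, +0) → a=96, b=9

a=96, b=9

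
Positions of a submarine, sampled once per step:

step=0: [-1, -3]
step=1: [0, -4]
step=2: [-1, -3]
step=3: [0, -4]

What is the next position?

Step-to-step displacements: [+1, -1], [-1, +1], [+1, -1]; each is -1× the previous.
step 4: [0, -4] + [-1, +1] → [-1, -3]

[-1, -3]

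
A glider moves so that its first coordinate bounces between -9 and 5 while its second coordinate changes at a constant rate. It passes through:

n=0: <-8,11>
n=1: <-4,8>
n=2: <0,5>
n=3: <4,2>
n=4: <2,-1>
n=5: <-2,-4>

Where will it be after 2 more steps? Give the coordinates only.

<-8,-10>

The first coordinate reflects between -9 and 5, moving 4 per step.
  step 6: -2 → -6
  step 7: -6 → -8
The second coordinate changes by -3 each step: at step 7 it is -10.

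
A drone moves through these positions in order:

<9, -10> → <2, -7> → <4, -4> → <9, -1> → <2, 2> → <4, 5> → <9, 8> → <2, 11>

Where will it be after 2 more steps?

First: cycles through 9, 2, 4 every 3 steps. Step 9 lands at position 0 of the cycle → 9.
Second: linear, +3 per step → 17 at step 9.

<9, 17>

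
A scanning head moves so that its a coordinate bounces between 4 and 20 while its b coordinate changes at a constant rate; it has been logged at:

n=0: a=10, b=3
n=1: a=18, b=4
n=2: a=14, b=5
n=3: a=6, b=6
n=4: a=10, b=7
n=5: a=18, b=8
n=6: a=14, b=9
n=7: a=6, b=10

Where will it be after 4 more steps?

a=6, b=14

The a coordinate travels 8 per step and bounces off the walls at 4 and 20.
  step 8: 6 → 10
  step 9: 10 → 18
  step 10: 18 → 14
  step 11: 14 → 6
The b coordinate changes by +1 each step: at step 11 it is 14.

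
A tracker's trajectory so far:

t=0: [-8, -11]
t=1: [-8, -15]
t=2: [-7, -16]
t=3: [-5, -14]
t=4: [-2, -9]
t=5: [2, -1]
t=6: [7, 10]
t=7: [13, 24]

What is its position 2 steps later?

[28, 61]

First differences are [+0, -4], [+1, -1], [+2, +2], [+3, +5], [+4, +8], [+5, +11], [+6, +14]; their common second difference is [+1, +3] (constant acceleration).
step 8: [13, 24] + [+7, +17] → [20, 41]
step 9: [20, 41] + [+8, +20] → [28, 61]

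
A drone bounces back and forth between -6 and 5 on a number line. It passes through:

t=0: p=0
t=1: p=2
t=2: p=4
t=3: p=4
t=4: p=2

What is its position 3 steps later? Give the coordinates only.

The value reflects between -6 and 5, moving 2 per step.
  step 5: 2 → 0
  step 6: 0 → -2
  step 7: -2 → -4

p=-4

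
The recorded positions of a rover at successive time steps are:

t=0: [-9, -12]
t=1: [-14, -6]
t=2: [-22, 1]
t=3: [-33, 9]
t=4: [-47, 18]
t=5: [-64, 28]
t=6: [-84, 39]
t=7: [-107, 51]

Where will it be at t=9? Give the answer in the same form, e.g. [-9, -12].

[-162, 78]

Taking differences between consecutive positions: [-5, +6], [-8, +7], [-11, +8], [-14, +9], [-17, +10], [-20, +11], [-23, +12]. These grow by [-3, +1] each step.
step 8: [-107, 51] + [-26, +13] → [-133, 64]
step 9: [-133, 64] + [-29, +14] → [-162, 78]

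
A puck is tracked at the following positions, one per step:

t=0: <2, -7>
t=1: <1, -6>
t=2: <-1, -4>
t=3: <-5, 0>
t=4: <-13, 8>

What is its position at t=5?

The jumps are <-1, +1>, <-2, +2>, <-4, +4>, <-8, +8> — a geometric progression with ratio 2.
step 5: <-13, 8> + <-16, +16> → <-29, 24>

<-29, 24>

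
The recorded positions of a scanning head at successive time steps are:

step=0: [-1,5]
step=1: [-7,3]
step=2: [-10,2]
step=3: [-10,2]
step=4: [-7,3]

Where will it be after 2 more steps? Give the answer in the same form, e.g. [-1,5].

Taking differences between consecutive positions: [-6,-2], [-3,-1], [+0,+0], [+3,+1]. These grow by [+3,+1] each step.
step 5: [-7,3] + [+6,+2] → [-1,5]
step 6: [-1,5] + [+9,+3] → [8,8]

[8,8]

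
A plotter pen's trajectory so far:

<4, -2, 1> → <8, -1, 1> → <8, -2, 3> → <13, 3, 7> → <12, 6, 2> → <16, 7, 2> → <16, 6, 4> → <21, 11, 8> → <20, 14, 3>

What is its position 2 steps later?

<24, 14, 5>

Step-to-step displacements: <+4, +1, +0>, <+0, -1, +2>, <+5, +5, +4>, <-1, +3, -5>, <+4, +1, +0>, <+0, -1, +2>, <+5, +5, +4>, <-1, +3, -5> — a repeating cycle of length 4.
step 9: apply <+4, +1, +0> → <24, 15, 3>
step 10: apply <+0, -1, +2> → <24, 14, 5>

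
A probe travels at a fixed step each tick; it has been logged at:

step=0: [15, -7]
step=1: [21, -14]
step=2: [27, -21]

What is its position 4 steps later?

Constant displacement of [+6, -7] per step.
step 3: [27, -21] + [+6, -7] → [33, -28]
step 4: [33, -28] + [+6, -7] → [39, -35]
step 5: [39, -35] + [+6, -7] → [45, -42]
step 6: [45, -42] + [+6, -7] → [51, -49]

[51, -49]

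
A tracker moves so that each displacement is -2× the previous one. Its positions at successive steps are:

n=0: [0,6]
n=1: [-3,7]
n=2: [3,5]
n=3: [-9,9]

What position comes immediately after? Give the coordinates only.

Step-to-step displacements: [-3,+1], [+6,-2], [-12,+4]; each is -2× the previous.
step 4: [-9,9] + [+24,-8] → [15,1]

[15,1]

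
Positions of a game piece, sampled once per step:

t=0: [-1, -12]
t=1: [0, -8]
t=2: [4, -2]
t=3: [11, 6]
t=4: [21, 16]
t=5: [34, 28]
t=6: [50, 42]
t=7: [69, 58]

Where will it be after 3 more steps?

[144, 118]

Taking differences between consecutive positions: [+1, +4], [+4, +6], [+7, +8], [+10, +10], [+13, +12], [+16, +14], [+19, +16]. These grow by [+3, +2] each step.
step 8: [69, 58] + [+22, +18] → [91, 76]
step 9: [91, 76] + [+25, +20] → [116, 96]
step 10: [116, 96] + [+28, +22] → [144, 118]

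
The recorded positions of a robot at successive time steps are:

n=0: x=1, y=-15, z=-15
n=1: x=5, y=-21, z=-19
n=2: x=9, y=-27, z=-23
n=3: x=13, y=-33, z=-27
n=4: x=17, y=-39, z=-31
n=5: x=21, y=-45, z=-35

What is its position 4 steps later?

The position changes by (+4, -6, -4) every step.
step 6: x=21, y=-45, z=-35 + (+4, -6, -4) → x=25, y=-51, z=-39
step 7: x=25, y=-51, z=-39 + (+4, -6, -4) → x=29, y=-57, z=-43
step 8: x=29, y=-57, z=-43 + (+4, -6, -4) → x=33, y=-63, z=-47
step 9: x=33, y=-63, z=-47 + (+4, -6, -4) → x=37, y=-69, z=-51

x=37, y=-69, z=-51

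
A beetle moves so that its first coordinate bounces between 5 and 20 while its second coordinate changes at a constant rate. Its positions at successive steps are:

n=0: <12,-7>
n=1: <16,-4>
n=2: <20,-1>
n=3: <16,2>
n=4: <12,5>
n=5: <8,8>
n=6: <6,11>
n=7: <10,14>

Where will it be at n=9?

The first coordinate reflects between 5 and 20, moving 4 per step.
  step 8: 10 → 14
  step 9: 14 → 18
The second coordinate changes by +3 each step: at step 9 it is 20.

<18,20>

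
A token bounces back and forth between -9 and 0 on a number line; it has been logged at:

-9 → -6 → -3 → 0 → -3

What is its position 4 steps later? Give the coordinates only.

-3

The value travels 3 per step and bounces off the walls at -9 and 0.
  step 5: -3 → -6
  step 6: -6 → -9
  step 7: -9 → -6
  step 8: -6 → -3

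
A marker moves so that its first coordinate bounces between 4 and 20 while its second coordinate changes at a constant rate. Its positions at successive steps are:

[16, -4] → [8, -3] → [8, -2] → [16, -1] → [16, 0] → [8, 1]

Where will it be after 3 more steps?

[16, 4]

The first coordinate travels 8 per step and bounces off the walls at 4 and 20.
  step 6: 8 → 8
  step 7: 8 → 16
  step 8: 16 → 16
The second coordinate changes by +1 each step: at step 8 it is 4.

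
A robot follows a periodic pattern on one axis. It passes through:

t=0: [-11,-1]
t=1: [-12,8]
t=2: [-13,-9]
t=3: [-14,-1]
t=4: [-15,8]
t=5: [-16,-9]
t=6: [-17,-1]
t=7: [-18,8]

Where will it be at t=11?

[-22,-9]

First: linear, -1 per step → -22 at step 11.
Second: cycles through -1, 8, -9 every 3 steps. Step 11 lands at position 2 of the cycle → -9.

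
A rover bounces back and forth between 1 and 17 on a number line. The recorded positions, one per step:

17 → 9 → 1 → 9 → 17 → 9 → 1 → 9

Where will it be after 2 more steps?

The value reflects between 1 and 17, moving 8 per step.
  step 8: 9 → 17
  step 9: 17 → 9

9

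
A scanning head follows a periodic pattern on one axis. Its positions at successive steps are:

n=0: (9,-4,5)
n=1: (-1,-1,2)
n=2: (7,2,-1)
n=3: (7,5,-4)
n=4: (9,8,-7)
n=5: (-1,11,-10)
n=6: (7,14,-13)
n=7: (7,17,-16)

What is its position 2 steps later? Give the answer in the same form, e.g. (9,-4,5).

(-1,23,-22)

First: cycles through 9, -1, 7, 7 every 4 steps. Step 9 lands at position 1 of the cycle → -1.
Second: linear, +3 per step → 23 at step 9.
Third: linear, -3 per step → -22 at step 9.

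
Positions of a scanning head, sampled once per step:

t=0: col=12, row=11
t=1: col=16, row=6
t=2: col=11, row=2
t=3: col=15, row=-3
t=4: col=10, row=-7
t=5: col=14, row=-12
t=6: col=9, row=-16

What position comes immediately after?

The moves between consecutive positions are (+4, -5), (-5, -4), (+4, -5), (-5, -4), (+4, -5), (-5, -4); they repeat the 2-cycle [(+4, -5), (-5, -4)].
step 7: apply (+4, -5) → col=13, row=-21

col=13, row=-21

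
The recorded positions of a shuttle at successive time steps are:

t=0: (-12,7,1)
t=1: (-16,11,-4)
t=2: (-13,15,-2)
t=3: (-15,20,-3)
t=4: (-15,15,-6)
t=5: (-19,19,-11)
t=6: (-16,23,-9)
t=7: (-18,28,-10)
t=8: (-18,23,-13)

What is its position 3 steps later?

(-21,36,-17)

Differencing gives (-4,+4,-5), (+3,+4,+2), (-2,+5,-1), (+0,-5,-3), (-4,+4,-5), (+3,+4,+2), (-2,+5,-1), (+0,-5,-3). This is the pattern (-4,+4,-5), (+3,+4,+2), (-2,+5,-1), (+0,-5,-3) repeated.
step 9: apply (-4,+4,-5) → (-22,27,-18)
step 10: apply (+3,+4,+2) → (-19,31,-16)
step 11: apply (-2,+5,-1) → (-21,36,-17)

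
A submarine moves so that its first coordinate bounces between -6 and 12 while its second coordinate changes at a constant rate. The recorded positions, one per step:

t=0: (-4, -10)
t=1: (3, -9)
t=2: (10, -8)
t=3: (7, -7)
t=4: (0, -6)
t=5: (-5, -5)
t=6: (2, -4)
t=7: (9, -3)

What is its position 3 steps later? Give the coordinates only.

(-6, 0)

The first coordinate travels 7 per step and bounces off the walls at -6 and 12.
  step 8: 9 → 8
  step 9: 8 → 1
  step 10: 1 → -6
The second coordinate changes by +1 each step: at step 10 it is 0.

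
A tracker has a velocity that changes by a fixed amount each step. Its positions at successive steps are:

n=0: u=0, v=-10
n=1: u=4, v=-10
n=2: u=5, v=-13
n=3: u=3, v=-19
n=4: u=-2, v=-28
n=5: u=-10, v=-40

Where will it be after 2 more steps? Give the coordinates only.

u=-35, v=-73

Taking differences between consecutive positions: (+4, +0), (+1, -3), (-2, -6), (-5, -9), (-8, -12). These grow by (-3, -3) each step.
step 6: u=-10, v=-40 + (-11, -15) → u=-21, v=-55
step 7: u=-21, v=-55 + (-14, -18) → u=-35, v=-73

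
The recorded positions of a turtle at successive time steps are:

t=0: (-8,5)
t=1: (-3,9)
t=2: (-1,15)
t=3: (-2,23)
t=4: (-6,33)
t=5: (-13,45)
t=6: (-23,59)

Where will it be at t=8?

Taking differences between consecutive positions: (+5,+4), (+2,+6), (-1,+8), (-4,+10), (-7,+12), (-10,+14). These grow by (-3,+2) each step.
step 7: (-23,59) + (-13,+16) → (-36,75)
step 8: (-36,75) + (-16,+18) → (-52,93)

(-52,93)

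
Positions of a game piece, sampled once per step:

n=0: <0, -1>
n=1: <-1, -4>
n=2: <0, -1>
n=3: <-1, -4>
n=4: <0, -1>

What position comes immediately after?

<-1, -4>

Step-to-step displacements: <-1, -3>, <+1, +3>, <-1, -3>, <+1, +3>; each is -1× the previous.
step 5: <0, -1> + <-1, -3> → <-1, -4>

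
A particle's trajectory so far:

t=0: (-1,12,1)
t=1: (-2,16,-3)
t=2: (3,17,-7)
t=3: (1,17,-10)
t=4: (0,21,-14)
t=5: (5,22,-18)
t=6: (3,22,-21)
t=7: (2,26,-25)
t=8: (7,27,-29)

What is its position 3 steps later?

Step-to-step displacements: (-1,+4,-4), (+5,+1,-4), (-2,+0,-3), (-1,+4,-4), (+5,+1,-4), (-2,+0,-3), (-1,+4,-4), (+5,+1,-4) — a repeating cycle of length 3.
step 9: apply (-2,+0,-3) → (5,27,-32)
step 10: apply (-1,+4,-4) → (4,31,-36)
step 11: apply (+5,+1,-4) → (9,32,-40)

(9,32,-40)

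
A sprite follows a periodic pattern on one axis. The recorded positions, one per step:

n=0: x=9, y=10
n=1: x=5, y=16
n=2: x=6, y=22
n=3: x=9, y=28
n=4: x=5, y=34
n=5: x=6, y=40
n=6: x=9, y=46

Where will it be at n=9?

The x coordinate repeats the cycle [9, 5, 6] with period 3; step 9 mod 3 = 0, giving 9.
The y coordinate changes by +6 each step, so at step 9 it is 10 + 9·(6) = 64.

x=9, y=64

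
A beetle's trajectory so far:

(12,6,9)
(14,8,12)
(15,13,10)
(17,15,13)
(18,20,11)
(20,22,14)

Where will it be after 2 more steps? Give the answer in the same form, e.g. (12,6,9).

The moves between consecutive positions are (+2,+2,+3), (+1,+5,-2), (+2,+2,+3), (+1,+5,-2), (+2,+2,+3); they repeat the 2-cycle [(+2,+2,+3), (+1,+5,-2)].
step 6: apply (+1,+5,-2) → (21,27,12)
step 7: apply (+2,+2,+3) → (23,29,15)

(23,29,15)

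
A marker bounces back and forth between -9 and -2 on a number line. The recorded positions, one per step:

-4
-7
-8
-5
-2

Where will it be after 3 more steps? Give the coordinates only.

-7

The value travels 3 per step and bounces off the walls at -9 and -2.
  step 5: -2 → -5
  step 6: -5 → -8
  step 7: -8 → -7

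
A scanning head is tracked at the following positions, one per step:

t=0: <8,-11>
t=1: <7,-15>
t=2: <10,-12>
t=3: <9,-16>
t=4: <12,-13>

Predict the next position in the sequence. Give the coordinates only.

Differencing gives <-1,-4>, <+3,+3>, <-1,-4>, <+3,+3>. This is the pattern <-1,-4>, <+3,+3> repeated.
step 5: apply <-1,-4> → <11,-17>

<11,-17>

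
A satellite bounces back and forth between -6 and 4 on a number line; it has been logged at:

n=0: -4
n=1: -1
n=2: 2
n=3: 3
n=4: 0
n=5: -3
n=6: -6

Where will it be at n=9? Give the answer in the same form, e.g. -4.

3

The value reflects between -6 and 4, moving 3 per step.
  step 7: -6 → -3
  step 8: -3 → 0
  step 9: 0 → 3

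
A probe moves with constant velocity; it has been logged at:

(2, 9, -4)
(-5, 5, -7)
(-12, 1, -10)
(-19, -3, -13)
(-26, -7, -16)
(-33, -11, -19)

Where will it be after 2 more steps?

(-47, -19, -25)

Each step adds (-7, -4, -3) to the position.
step 6: (-33, -11, -19) + (-7, -4, -3) → (-40, -15, -22)
step 7: (-40, -15, -22) + (-7, -4, -3) → (-47, -19, -25)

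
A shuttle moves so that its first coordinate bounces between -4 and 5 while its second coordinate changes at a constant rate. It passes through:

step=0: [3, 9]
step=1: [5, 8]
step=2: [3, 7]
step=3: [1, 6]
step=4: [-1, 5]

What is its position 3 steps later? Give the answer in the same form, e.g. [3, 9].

The first coordinate travels 2 per step and bounces off the walls at -4 and 5.
  step 5: -1 → -3
  step 6: -3 → -3
  step 7: -3 → -1
The second coordinate changes by -1 each step: at step 7 it is 2.

[-1, 2]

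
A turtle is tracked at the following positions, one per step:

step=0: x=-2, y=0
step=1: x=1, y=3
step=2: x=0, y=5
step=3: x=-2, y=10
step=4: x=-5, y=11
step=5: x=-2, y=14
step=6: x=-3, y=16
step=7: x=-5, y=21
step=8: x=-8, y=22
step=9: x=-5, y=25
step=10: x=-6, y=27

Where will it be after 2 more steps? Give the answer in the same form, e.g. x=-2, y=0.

Step-to-step displacements: (+3, +3), (-1, +2), (-2, +5), (-3, +1), (+3, +3), (-1, +2), (-2, +5), (-3, +1), (+3, +3), (-1, +2) — a repeating cycle of length 4.
step 11: apply (-2, +5) → x=-8, y=32
step 12: apply (-3, +1) → x=-11, y=33

x=-11, y=33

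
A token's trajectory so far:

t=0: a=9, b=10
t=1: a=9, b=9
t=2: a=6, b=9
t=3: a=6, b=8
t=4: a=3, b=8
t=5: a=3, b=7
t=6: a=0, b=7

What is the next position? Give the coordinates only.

a=0, b=6

The moves between consecutive positions are (+0, -1), (-3, +0), (+0, -1), (-3, +0), (+0, -1), (-3, +0); they repeat the 2-cycle [(+0, -1), (-3, +0)].
step 7: apply (+0, -1) → a=0, b=6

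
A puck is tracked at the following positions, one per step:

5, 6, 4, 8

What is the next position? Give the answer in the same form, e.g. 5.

The jumps are +1, -2, +4 — a geometric progression with ratio -2.
step 4: 8 − 8 → 0

0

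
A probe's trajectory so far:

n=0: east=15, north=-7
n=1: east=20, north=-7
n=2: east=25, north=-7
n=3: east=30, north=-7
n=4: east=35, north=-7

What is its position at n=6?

east=45, north=-7

Constant displacement of (+5, +0) per step.
step 5: east=35, north=-7 + (+5, +0) → east=40, north=-7
step 6: east=40, north=-7 + (+5, +0) → east=45, north=-7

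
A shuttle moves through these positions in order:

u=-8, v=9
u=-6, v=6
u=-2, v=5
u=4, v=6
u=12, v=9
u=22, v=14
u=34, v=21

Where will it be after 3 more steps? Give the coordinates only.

First differences are (+2, -3), (+4, -1), (+6, +1), (+8, +3), (+10, +5), (+12, +7); their common second difference is (+2, +2) (constant acceleration).
step 7: u=34, v=21 + (+14, +9) → u=48, v=30
step 8: u=48, v=30 + (+16, +11) → u=64, v=41
step 9: u=64, v=41 + (+18, +13) → u=82, v=54

u=82, v=54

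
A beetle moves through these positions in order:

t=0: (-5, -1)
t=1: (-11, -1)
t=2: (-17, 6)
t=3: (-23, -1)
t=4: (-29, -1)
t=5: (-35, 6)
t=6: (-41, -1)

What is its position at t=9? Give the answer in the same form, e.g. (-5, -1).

First: linear, -6 per step → -59 at step 9.
Second: cycles through -1, -1, 6 every 3 steps. Step 9 lands at position 0 of the cycle → -1.

(-59, -1)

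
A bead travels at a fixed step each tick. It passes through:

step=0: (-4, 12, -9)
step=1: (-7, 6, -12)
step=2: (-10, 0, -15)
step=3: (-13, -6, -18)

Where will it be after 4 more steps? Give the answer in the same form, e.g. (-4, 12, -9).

Constant displacement of (-3, -6, -3) per step.
step 4: (-13, -6, -18) + (-3, -6, -3) → (-16, -12, -21)
step 5: (-16, -12, -21) + (-3, -6, -3) → (-19, -18, -24)
step 6: (-19, -18, -24) + (-3, -6, -3) → (-22, -24, -27)
step 7: (-22, -24, -27) + (-3, -6, -3) → (-25, -30, -30)

(-25, -30, -30)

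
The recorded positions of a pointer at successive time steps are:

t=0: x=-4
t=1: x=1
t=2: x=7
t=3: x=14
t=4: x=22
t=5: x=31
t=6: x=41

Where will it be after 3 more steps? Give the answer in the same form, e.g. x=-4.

x=77

First differences are +5, +6, +7, +8, +9, +10; their common second difference is +1 (constant acceleration).
step 7: 41 + 11 → x=52
step 8: 52 + 12 → x=64
step 9: 64 + 13 → x=77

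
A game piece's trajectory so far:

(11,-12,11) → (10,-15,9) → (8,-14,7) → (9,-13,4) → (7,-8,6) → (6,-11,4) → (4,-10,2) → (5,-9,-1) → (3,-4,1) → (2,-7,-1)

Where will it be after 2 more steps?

Differencing gives (-1,-3,-2), (-2,+1,-2), (+1,+1,-3), (-2,+5,+2), (-1,-3,-2), (-2,+1,-2), (+1,+1,-3), (-2,+5,+2), (-1,-3,-2). This is the pattern (-1,-3,-2), (-2,+1,-2), (+1,+1,-3), (-2,+5,+2) repeated.
step 10: apply (-2,+1,-2) → (0,-6,-3)
step 11: apply (+1,+1,-3) → (1,-5,-6)

(1,-5,-6)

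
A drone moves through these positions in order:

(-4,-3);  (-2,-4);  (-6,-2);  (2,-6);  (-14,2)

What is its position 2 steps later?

(-46,18)

The jumps are (+2,-1), (-4,+2), (+8,-4), (-16,+8) — a geometric progression with ratio -2.
step 5: (-14,2) + (+32,-16) → (18,-14)
step 6: (18,-14) + (-64,+32) → (-46,18)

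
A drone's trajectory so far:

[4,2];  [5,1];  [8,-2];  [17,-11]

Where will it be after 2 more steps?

[125,-119]

Step-to-step displacements: [+1,-1], [+3,-3], [+9,-9]; each is 3× the previous.
step 4: [17,-11] + [+27,-27] → [44,-38]
step 5: [44,-38] + [+81,-81] → [125,-119]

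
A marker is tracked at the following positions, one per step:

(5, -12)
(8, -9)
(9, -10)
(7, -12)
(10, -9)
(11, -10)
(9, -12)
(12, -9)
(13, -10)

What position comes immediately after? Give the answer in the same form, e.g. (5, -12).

Differencing gives (+3, +3), (+1, -1), (-2, -2), (+3, +3), (+1, -1), (-2, -2), (+3, +3), (+1, -1). This is the pattern (+3, +3), (+1, -1), (-2, -2) repeated.
step 9: apply (-2, -2) → (11, -12)

(11, -12)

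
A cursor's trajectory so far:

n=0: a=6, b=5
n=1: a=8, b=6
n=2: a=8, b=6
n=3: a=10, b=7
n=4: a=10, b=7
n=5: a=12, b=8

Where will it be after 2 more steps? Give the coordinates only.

Step-to-step displacements: (+2,+1), (+0,+0), (+2,+1), (+0,+0), (+2,+1) — a repeating cycle of length 2.
step 6: apply (+0,+0) → a=12, b=8
step 7: apply (+2,+1) → a=14, b=9

a=14, b=9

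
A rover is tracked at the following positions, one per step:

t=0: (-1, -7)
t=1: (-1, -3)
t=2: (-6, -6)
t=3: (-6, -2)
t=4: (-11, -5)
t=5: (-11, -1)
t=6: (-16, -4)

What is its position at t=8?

Step-to-step displacements: (+0, +4), (-5, -3), (+0, +4), (-5, -3), (+0, +4), (-5, -3) — a repeating cycle of length 2.
step 7: apply (+0, +4) → (-16, 0)
step 8: apply (-5, -3) → (-21, -3)

(-21, -3)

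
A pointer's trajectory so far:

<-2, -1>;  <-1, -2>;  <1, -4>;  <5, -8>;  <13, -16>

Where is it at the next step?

Step-to-step displacements: <+1, -1>, <+2, -2>, <+4, -4>, <+8, -8>; each is 2× the previous.
step 5: <13, -16> + <+16, -16> → <29, -32>

<29, -32>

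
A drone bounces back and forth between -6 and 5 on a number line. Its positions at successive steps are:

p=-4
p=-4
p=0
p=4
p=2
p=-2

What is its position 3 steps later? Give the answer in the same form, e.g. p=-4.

p=2

The value reflects between -6 and 5, moving 4 per step.
  step 6: -2 → -6
  step 7: -6 → -2
  step 8: -2 → 2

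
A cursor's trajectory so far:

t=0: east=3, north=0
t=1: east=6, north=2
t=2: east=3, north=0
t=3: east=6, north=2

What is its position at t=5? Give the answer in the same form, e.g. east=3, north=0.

Step-to-step displacements: (+3,+2), (-3,-2), (+3,+2); each is -1× the previous.
step 4: east=6, north=2 + (-3,-2) → east=3, north=0
step 5: east=3, north=0 + (+3,+2) → east=6, north=2

east=6, north=2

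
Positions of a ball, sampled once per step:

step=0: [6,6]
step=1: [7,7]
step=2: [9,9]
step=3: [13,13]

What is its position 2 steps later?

Consecutive displacements [+1,+1], [+2,+2], [+4,+4] scale by a factor of 2 each step.
step 4: [13,13] + [+8,+8] → [21,21]
step 5: [21,21] + [+16,+16] → [37,37]

[37,37]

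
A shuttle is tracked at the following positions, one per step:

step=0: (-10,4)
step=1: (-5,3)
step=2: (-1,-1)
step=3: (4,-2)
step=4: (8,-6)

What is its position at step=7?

Step-to-step displacements: (+5,-1), (+4,-4), (+5,-1), (+4,-4) — a repeating cycle of length 2.
step 5: apply (+5,-1) → (13,-7)
step 6: apply (+4,-4) → (17,-11)
step 7: apply (+5,-1) → (22,-12)

(22,-12)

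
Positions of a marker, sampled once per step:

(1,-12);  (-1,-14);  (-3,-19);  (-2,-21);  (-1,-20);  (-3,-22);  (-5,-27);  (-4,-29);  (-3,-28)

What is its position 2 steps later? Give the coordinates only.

(-7,-35)

Step-to-step displacements: (-2,-2), (-2,-5), (+1,-2), (+1,+1), (-2,-2), (-2,-5), (+1,-2), (+1,+1) — a repeating cycle of length 4.
step 9: apply (-2,-2) → (-5,-30)
step 10: apply (-2,-5) → (-7,-35)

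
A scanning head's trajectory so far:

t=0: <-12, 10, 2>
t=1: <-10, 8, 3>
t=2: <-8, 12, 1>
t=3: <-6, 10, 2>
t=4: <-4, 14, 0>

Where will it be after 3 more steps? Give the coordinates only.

Step-to-step displacements: <+2, -2, +1>, <+2, +4, -2>, <+2, -2, +1>, <+2, +4, -2> — a repeating cycle of length 2.
step 5: apply <+2, -2, +1> → <-2, 12, 1>
step 6: apply <+2, +4, -2> → <0, 16, -1>
step 7: apply <+2, -2, +1> → <2, 14, 0>

<2, 14, 0>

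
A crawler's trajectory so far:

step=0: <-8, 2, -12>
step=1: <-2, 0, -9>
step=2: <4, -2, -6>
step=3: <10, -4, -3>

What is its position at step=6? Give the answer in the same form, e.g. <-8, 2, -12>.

Constant displacement of <+6, -2, +3> per step.
step 4: <10, -4, -3> + <+6, -2, +3> → <16, -6, 0>
step 5: <16, -6, 0> + <+6, -2, +3> → <22, -8, 3>
step 6: <22, -8, 3> + <+6, -2, +3> → <28, -10, 6>

<28, -10, 6>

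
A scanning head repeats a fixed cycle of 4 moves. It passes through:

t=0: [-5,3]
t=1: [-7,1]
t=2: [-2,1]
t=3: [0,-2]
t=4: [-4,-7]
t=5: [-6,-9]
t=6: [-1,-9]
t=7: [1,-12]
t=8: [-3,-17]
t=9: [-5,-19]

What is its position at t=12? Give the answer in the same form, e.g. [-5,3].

[-2,-27]

The moves between consecutive positions are [-2,-2], [+5,+0], [+2,-3], [-4,-5], [-2,-2], [+5,+0], [+2,-3], [-4,-5], [-2,-2]; they repeat the 4-cycle [[-2,-2], [+5,+0], [+2,-3], [-4,-5]].
step 10: apply [+5,+0] → [0,-19]
step 11: apply [+2,-3] → [2,-22]
step 12: apply [-4,-5] → [-2,-27]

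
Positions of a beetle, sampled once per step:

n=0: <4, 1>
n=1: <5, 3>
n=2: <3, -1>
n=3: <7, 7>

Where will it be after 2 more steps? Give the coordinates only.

Consecutive displacements <+1, +2>, <-2, -4>, <+4, +8> scale by a factor of -2 each step.
step 4: <7, 7> + <-8, -16> → <-1, -9>
step 5: <-1, -9> + <+16, +32> → <15, 23>

<15, 23>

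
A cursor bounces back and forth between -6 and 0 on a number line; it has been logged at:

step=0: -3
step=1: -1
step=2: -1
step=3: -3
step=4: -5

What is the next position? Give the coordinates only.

-5

The value travels 2 per step and bounces off the walls at -6 and 0.
  step 5: -5 → -5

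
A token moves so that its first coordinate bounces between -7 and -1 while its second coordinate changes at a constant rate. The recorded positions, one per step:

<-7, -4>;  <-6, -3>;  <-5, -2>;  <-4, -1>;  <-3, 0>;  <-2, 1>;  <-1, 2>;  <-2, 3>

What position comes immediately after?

The first coordinate reflects between -7 and -1, moving 1 per step.
  step 8: -2 → -3
The second coordinate changes by +1 each step: at step 8 it is 4.

<-3, 4>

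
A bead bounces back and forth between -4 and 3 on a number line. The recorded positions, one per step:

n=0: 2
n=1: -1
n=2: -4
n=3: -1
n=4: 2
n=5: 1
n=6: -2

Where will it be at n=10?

The value travels 3 per step and bounces off the walls at -4 and 3.
  step 7: -2 → -3
  step 8: -3 → 0
  step 9: 0 → 3
  step 10: 3 → 0

0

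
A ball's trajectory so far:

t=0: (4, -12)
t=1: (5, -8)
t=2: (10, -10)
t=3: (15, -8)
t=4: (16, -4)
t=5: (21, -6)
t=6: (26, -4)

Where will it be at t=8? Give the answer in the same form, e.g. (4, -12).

Differencing gives (+1, +4), (+5, -2), (+5, +2), (+1, +4), (+5, -2), (+5, +2). This is the pattern (+1, +4), (+5, -2), (+5, +2) repeated.
step 7: apply (+1, +4) → (27, 0)
step 8: apply (+5, -2) → (32, -2)

(32, -2)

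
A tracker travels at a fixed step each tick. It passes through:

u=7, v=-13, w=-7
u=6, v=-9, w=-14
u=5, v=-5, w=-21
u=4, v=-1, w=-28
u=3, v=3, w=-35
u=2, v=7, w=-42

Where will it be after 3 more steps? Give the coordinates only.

u=-1, v=19, w=-63

The position changes by (-1, +4, -7) every step.
step 6: u=2, v=7, w=-42 + (-1, +4, -7) → u=1, v=11, w=-49
step 7: u=1, v=11, w=-49 + (-1, +4, -7) → u=0, v=15, w=-56
step 8: u=0, v=15, w=-56 + (-1, +4, -7) → u=-1, v=19, w=-63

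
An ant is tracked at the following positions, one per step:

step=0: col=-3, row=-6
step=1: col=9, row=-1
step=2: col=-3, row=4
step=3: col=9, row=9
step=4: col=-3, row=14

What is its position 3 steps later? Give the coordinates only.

col=9, row=29

The col coordinate repeats the cycle [-3, 9] with period 2; step 7 mod 2 = 1, giving 9.
The row coordinate changes by +5 each step, so at step 7 it is -6 + 7·(5) = 29.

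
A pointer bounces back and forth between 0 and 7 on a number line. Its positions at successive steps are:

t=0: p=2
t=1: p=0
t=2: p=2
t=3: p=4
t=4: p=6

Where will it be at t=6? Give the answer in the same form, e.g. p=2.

p=4

The value reflects between 0 and 7, moving 2 per step.
  step 5: 6 → 6
  step 6: 6 → 4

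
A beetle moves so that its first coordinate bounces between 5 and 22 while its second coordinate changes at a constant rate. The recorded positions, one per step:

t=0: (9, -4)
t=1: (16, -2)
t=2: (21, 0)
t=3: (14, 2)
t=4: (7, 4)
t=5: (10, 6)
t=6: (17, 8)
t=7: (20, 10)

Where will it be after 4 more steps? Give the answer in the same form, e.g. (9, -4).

(18, 18)

The first coordinate travels 7 per step and bounces off the walls at 5 and 22.
  step 8: 20 → 13
  step 9: 13 → 6
  step 10: 6 → 11
  step 11: 11 → 18
The second coordinate changes by +2 each step: at step 11 it is 18.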